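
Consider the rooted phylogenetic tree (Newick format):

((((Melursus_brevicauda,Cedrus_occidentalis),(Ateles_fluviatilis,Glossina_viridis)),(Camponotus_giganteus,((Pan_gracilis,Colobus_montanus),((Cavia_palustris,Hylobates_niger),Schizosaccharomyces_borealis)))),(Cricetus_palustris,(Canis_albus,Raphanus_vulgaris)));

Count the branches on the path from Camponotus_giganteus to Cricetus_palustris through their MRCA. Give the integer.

The MRCA of Camponotus_giganteus and Cricetus_palustris is the root of the tree.
From Camponotus_giganteus up to that node: 3 branches. From Cricetus_palustris up to the same node: 2 branches. Total: 3 + 2 = 5.

5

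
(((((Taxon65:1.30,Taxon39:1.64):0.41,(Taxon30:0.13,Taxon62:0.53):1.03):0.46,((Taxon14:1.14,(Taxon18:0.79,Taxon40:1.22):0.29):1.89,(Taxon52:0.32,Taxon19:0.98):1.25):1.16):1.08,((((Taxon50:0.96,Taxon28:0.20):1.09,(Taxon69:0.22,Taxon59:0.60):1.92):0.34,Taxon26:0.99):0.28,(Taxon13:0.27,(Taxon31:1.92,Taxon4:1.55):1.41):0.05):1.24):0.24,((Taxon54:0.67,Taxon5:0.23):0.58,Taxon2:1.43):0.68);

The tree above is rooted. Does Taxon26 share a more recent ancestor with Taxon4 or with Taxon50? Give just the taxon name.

Taxon50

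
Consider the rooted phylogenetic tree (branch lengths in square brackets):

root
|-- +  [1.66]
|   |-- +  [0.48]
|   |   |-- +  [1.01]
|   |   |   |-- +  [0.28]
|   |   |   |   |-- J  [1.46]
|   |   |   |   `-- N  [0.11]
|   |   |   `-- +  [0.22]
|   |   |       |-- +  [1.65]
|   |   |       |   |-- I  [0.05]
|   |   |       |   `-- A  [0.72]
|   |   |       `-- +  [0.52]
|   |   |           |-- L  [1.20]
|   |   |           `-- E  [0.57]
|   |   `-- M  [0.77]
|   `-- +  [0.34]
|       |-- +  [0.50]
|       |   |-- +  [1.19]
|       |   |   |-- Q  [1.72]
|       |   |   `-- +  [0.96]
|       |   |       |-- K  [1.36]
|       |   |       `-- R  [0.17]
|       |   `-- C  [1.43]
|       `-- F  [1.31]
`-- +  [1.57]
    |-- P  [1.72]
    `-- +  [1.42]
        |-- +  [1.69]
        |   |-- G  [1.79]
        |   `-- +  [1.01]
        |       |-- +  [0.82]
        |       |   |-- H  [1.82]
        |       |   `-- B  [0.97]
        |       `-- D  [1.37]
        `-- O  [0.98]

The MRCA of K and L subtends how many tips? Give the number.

The MRCA of K and L is the node subtending ((((J,N),((I,A),(L,E))),M),(((Q,(K,R)),C),F)).
That clade contains 12 terminal taxa: A, C, E, F, I, J, K, L, M, N, Q, R.

12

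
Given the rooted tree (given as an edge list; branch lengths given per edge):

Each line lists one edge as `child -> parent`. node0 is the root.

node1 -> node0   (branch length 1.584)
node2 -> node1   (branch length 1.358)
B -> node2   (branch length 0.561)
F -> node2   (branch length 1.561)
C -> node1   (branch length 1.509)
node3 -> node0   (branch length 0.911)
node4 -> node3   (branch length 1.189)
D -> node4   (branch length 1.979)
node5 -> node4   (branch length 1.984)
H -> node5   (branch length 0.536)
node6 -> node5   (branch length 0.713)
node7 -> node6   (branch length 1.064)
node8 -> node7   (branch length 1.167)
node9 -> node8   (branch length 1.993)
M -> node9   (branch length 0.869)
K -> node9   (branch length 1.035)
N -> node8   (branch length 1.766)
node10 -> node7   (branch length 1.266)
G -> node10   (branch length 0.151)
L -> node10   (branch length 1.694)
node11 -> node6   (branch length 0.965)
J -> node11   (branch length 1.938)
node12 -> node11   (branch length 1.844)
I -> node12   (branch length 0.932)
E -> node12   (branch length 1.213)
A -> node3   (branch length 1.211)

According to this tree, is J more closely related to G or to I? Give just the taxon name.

The MRCA of J and I subtends (J,(I,E)) (3 taxa).
The MRCA of J and G subtends ((((M,K),N),(G,L)),(J,(I,E))) (8 taxa).
The first is nested inside the second, so J shares a more recent common ancestor with I.

I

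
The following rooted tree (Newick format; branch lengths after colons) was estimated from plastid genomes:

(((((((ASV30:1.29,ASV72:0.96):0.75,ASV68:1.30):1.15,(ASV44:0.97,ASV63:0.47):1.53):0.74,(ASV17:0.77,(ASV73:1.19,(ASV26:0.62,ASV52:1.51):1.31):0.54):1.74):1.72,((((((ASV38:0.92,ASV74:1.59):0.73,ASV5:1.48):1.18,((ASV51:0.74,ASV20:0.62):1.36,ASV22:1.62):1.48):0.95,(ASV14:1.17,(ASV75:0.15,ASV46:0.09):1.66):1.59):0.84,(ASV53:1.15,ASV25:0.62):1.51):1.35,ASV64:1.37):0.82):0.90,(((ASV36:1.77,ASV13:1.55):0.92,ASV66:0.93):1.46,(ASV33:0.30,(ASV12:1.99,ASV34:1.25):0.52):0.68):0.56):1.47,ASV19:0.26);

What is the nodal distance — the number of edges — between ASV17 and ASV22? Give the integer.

9

The MRCA of ASV17 and ASV22 is the node subtending (((((ASV30,ASV72),ASV68),(ASV44,ASV63)),(ASV17,(ASV73,(ASV26,ASV52)))),((((((ASV38,ASV74),ASV5),((ASV51,ASV20),ASV22)),(ASV14,(ASV75,ASV46))),(ASV53,ASV25)),ASV64)).
From ASV17 up to that node: 3 branches. From ASV22 up to the same node: 6 branches. Total: 3 + 6 = 9.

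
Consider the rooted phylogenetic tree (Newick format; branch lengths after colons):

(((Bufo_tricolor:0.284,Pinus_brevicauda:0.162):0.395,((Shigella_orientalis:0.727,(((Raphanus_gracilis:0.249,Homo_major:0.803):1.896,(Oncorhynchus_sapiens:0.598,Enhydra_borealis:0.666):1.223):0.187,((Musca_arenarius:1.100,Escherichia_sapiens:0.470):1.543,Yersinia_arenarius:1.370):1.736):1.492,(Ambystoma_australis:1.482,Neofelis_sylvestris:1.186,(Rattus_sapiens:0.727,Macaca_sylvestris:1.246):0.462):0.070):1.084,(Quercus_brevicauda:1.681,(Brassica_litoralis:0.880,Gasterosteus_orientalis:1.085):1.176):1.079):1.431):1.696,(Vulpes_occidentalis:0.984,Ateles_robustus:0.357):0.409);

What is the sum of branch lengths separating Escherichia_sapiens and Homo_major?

6.635

The path runs Escherichia_sapiens → … → MRCA → … → Homo_major; the MRCA is the node subtending (((Raphanus_gracilis,Homo_major),(Oncorhynchus_sapiens,Enhydra_borealis)),((Musca_arenarius,Escherichia_sapiens),Yersinia_arenarius)).
Branch lengths along that path: 0.470 + 1.543 + 1.736 + 0.187 + 1.896 + 0.803 = 6.635.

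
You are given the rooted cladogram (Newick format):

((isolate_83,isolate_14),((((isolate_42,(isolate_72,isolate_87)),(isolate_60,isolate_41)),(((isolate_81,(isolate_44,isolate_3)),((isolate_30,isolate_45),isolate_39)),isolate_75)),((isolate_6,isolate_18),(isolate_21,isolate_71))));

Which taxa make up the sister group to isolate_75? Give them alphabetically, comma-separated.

isolate_3, isolate_30, isolate_39, isolate_44, isolate_45, isolate_81

isolate_75 attaches to the tree at the node subtending (((isolate_81,(isolate_44,isolate_3)),((isolate_30,isolate_45),isolate_39)),isolate_75).
The other lineage descending from that same node — the sister group — is ((isolate_81,(isolate_44,isolate_3)),((isolate_30,isolate_45),isolate_39)); its 6 tips in alphabetical order are the answer.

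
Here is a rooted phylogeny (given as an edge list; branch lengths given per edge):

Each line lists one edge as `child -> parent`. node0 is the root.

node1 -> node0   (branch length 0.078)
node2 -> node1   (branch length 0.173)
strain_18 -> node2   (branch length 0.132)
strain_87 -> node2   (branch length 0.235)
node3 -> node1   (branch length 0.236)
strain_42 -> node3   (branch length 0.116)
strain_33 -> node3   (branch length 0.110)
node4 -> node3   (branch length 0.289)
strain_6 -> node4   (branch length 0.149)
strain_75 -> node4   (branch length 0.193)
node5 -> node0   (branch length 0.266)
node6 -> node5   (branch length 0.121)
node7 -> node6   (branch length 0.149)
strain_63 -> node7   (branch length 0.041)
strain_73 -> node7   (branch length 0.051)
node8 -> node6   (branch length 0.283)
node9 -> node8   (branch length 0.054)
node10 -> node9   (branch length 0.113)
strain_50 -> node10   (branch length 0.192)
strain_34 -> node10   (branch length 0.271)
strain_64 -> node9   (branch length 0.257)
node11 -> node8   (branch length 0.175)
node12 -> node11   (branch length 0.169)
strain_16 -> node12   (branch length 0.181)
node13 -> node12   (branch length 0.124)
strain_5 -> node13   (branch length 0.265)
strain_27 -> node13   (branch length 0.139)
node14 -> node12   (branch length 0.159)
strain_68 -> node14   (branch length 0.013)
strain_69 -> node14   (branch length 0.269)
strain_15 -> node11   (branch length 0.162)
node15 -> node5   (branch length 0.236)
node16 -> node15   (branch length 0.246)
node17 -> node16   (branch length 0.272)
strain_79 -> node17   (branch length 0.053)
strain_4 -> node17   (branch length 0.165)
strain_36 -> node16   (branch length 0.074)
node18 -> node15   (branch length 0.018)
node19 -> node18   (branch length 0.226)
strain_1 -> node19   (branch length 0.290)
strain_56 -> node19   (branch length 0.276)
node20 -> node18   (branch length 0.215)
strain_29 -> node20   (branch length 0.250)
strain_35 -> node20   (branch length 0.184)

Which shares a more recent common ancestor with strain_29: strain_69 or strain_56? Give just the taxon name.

The MRCA of strain_29 and strain_56 subtends ((strain_1,strain_56),(strain_29,strain_35)) (4 taxa).
The MRCA of strain_29 and strain_69 subtends (((strain_63,strain_73),(((strain_50,strain_34),strain_64),((strain_16,(strain_5,strain_27),(strain_68,strain_69)),strain_15))),(((strain_79,strain_4),strain_36),((strain_1,strain_56),(strain_29,strain_35)))) (18 taxa).
The first is nested inside the second, so strain_29 shares a more recent common ancestor with strain_56.

strain_56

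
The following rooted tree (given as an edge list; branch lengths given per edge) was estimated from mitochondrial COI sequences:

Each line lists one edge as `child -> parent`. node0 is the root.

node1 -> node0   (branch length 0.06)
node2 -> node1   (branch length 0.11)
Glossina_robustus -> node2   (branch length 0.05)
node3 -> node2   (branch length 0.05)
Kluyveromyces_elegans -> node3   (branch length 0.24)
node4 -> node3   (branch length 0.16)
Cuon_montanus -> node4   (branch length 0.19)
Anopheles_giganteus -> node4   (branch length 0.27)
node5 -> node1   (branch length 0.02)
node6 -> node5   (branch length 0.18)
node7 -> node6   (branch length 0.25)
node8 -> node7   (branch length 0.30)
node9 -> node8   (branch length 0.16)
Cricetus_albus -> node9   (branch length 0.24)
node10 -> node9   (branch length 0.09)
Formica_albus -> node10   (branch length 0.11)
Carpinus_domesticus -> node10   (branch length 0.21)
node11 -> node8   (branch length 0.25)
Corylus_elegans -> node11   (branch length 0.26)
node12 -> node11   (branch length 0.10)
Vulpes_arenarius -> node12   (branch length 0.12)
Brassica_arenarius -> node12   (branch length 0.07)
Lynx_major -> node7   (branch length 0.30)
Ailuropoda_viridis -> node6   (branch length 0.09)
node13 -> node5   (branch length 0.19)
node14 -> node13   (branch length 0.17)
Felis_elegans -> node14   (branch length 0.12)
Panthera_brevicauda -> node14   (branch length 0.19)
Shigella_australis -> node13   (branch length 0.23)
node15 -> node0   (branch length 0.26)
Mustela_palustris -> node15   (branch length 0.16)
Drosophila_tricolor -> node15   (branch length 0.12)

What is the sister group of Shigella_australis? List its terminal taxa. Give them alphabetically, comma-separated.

Felis_elegans, Panthera_brevicauda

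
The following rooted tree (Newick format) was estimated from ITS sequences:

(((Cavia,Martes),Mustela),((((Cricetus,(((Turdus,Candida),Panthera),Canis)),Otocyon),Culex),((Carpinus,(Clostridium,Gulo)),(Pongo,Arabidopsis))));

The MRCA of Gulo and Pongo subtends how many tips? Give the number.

The MRCA of Gulo and Pongo is the node subtending ((Carpinus,(Clostridium,Gulo)),(Pongo,Arabidopsis)).
That clade contains 5 terminal taxa: Arabidopsis, Carpinus, Clostridium, Gulo, Pongo.

5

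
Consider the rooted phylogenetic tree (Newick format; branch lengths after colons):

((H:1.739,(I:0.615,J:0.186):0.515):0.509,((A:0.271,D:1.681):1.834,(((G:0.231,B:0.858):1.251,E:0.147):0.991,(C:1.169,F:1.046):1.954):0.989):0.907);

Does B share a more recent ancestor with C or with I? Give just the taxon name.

C

The MRCA of B and C subtends (((G,B),E),(C,F)) (5 taxa).
The MRCA of B and I is the root, subtending the entire tree (10 taxa).
The first is nested inside the second, so B shares a more recent common ancestor with C.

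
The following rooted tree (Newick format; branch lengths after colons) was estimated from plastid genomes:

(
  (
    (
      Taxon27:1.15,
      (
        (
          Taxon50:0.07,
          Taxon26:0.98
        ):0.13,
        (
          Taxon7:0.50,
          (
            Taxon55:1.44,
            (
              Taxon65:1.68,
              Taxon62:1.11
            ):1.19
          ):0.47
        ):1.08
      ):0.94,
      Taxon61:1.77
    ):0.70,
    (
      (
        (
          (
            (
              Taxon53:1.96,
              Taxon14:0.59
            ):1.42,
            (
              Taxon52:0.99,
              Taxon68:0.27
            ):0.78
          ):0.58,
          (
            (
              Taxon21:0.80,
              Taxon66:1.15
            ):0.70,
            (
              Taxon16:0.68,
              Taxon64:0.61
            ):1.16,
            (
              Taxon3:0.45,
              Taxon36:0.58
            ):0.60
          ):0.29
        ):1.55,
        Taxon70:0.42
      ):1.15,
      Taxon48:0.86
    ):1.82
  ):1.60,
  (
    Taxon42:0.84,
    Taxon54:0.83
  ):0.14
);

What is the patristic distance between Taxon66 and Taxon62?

12.15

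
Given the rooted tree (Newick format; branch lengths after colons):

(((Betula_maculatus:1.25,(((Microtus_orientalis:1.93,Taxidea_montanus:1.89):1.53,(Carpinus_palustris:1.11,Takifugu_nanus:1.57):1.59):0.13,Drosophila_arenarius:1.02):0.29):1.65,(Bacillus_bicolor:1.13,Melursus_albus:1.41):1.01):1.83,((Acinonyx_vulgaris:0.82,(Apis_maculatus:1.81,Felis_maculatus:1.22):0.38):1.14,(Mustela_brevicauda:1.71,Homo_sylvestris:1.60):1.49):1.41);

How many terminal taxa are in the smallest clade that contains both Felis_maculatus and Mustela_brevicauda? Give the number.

The MRCA of Felis_maculatus and Mustela_brevicauda is the node subtending ((Acinonyx_vulgaris,(Apis_maculatus,Felis_maculatus)),(Mustela_brevicauda,Homo_sylvestris)).
That clade contains 5 terminal taxa: Acinonyx_vulgaris, Apis_maculatus, Felis_maculatus, Homo_sylvestris, Mustela_brevicauda.

5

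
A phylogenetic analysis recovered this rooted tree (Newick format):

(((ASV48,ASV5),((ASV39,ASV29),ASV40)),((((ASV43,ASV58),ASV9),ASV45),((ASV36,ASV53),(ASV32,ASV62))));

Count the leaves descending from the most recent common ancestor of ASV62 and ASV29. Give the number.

13

The MRCA of ASV62 and ASV29 is the root, so the clade is the entire tree.
That clade contains 13 terminal taxa: ASV29, ASV32, ASV36, ASV39, ASV40, ASV43, ASV45, ASV48, ASV5, ASV53, ASV58, ASV62, ASV9.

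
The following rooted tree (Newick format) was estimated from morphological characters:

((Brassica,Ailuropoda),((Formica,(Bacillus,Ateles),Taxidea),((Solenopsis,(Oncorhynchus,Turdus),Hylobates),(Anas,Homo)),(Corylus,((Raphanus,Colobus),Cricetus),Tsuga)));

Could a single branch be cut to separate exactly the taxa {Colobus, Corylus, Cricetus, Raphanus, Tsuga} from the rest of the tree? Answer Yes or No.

The most recent common ancestor of these taxa subtends (Corylus,((Raphanus,Colobus),Cricetus),Tsuga).
That clade has exactly 5 tips — every listed taxon and nothing else — so the group is monophyletic.

Yes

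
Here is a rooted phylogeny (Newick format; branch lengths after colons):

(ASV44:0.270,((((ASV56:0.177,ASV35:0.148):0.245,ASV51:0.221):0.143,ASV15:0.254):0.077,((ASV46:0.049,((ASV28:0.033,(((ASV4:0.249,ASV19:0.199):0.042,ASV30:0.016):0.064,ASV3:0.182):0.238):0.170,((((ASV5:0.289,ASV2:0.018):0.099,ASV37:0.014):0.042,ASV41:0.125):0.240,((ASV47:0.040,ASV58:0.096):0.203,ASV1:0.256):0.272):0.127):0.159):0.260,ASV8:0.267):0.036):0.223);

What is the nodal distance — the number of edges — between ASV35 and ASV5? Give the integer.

The MRCA of ASV35 and ASV5 is the node subtending ((((ASV56,ASV35),ASV51),ASV15),((ASV46,((ASV28,(((ASV4,ASV19),ASV30),ASV3)),((((ASV5,ASV2),ASV37),ASV41),((ASV47,ASV58),ASV1)))),ASV8)).
From ASV35 up to that node: 4 branches. From ASV5 up to the same node: 8 branches. Total: 4 + 8 = 12.

12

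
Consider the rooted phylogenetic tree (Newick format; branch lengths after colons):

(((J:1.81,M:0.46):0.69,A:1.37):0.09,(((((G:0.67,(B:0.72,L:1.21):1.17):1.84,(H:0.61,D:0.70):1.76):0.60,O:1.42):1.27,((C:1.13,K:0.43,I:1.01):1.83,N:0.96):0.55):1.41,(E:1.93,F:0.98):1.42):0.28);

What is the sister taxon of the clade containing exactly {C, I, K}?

The clade containing exactly {C, I, K} attaches to the tree at the node subtending ((C,K,I),N).
The other lineage descending from that same node — the sister group — is the single tip N.

N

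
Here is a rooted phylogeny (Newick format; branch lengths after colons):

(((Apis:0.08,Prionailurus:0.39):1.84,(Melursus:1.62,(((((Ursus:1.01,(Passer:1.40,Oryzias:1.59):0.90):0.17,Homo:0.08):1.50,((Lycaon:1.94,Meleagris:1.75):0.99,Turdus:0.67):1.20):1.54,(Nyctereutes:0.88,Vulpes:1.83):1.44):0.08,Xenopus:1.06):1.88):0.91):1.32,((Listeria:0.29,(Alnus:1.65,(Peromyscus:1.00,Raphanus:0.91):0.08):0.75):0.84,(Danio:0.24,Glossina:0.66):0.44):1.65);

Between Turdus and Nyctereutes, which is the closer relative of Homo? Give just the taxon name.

Turdus

The MRCA of Homo and Turdus subtends (((Ursus,(Passer,Oryzias)),Homo),((Lycaon,Meleagris),Turdus)) (7 taxa).
The MRCA of Homo and Nyctereutes subtends ((((Ursus,(Passer,Oryzias)),Homo),((Lycaon,Meleagris),Turdus)),(Nyctereutes,Vulpes)) (9 taxa).
The first is nested inside the second, so Homo shares a more recent common ancestor with Turdus.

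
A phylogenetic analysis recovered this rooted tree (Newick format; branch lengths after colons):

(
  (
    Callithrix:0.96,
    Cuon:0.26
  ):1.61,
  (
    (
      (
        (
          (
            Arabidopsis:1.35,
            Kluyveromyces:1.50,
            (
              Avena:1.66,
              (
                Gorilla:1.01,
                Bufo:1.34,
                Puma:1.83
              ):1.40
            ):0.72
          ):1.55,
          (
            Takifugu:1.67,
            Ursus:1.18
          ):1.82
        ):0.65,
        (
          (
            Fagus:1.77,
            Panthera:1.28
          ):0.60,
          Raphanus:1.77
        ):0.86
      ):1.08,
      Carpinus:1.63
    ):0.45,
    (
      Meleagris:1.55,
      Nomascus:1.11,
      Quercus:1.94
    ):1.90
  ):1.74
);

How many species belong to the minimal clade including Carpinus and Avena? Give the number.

The MRCA of Carpinus and Avena is the node subtending ((((Arabidopsis,Kluyveromyces,(Avena,(Gorilla,Bufo,Puma))),(Takifugu,Ursus)),((Fagus,Panthera),Raphanus)),Carpinus).
That clade contains 12 terminal taxa: Arabidopsis, Avena, Bufo, Carpinus, Fagus, Gorilla, Kluyveromyces, Panthera, Puma, Raphanus, Takifugu, Ursus.

12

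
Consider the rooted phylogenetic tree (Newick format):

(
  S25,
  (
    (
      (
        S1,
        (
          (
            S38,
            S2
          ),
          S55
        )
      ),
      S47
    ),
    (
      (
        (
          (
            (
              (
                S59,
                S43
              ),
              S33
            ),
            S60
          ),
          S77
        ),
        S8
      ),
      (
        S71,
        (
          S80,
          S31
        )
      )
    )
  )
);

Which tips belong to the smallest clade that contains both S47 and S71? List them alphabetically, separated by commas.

Tracing S47: it sits inside ((S1,((S38,S2),S55)),S47).
Tracing S71: it sits inside (S71,(S80,S31)).
The smallest clade enclosing both is (((S1,((S38,S2),S55)),S47),((((((S59,S43),S33),S60),S77),S8),(S71,(S80,S31)))); the answer is its 14 terminal taxa in alphabetical order.

S1, S2, S31, S33, S38, S43, S47, S55, S59, S60, S71, S77, S8, S80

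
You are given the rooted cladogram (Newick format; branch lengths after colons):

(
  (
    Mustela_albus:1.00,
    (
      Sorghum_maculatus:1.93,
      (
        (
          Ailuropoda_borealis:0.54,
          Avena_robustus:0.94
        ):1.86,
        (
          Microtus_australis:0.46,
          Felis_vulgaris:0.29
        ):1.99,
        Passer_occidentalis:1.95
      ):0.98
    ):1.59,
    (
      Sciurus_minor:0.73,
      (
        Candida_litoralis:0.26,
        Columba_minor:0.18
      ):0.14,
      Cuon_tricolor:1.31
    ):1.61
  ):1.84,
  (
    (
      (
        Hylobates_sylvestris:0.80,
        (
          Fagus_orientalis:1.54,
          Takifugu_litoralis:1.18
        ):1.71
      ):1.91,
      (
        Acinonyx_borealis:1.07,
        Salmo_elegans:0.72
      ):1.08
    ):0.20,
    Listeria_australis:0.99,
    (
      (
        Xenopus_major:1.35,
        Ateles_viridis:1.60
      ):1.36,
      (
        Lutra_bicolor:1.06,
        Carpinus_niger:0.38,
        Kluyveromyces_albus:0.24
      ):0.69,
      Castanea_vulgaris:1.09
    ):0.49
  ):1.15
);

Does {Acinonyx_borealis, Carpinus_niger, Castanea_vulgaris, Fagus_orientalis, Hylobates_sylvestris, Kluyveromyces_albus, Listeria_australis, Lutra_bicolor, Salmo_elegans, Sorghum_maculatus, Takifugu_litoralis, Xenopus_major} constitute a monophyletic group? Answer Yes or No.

No

The MRCA of the listed taxa is the root, so the smallest clade containing them is the whole tree.
That clade also contains Ailuropoda_borealis, Ateles_viridis, Avena_robustus, Candida_litoralis, Columba_minor, Cuon_tricolor, Felis_vulgaris, Microtus_australis, Mustela_albus, Passer_occidentalis, Sciurus_minor, which are not in the proposed group, so the group is not monophyletic.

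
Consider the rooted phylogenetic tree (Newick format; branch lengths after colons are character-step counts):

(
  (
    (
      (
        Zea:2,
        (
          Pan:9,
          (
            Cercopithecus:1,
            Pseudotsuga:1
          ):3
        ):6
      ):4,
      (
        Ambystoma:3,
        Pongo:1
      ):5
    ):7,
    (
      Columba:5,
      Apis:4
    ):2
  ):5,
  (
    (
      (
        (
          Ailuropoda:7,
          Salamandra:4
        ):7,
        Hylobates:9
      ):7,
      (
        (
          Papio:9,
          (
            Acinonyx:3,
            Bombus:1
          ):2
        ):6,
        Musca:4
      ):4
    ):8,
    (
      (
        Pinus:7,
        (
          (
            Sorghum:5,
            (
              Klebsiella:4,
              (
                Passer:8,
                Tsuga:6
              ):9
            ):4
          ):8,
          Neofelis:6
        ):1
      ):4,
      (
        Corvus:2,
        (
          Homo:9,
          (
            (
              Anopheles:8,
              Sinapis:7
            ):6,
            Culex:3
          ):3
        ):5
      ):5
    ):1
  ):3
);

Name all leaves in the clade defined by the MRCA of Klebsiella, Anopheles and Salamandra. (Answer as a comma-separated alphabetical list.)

Acinonyx, Ailuropoda, Anopheles, Bombus, Corvus, Culex, Homo, Hylobates, Klebsiella, Musca, Neofelis, Papio, Passer, Pinus, Salamandra, Sinapis, Sorghum, Tsuga

Tracing Klebsiella: it sits inside (Klebsiella,(Passer,Tsuga)).
Tracing Anopheles: it sits inside (Anopheles,Sinapis).
Tracing Salamandra: it sits inside (Ailuropoda,Salamandra).
The smallest clade enclosing all 3 is ((((Ailuropoda,Salamandra),Hylobates),((Papio,(Acinonyx,Bombus)),Musca)),((Pinus,((Sorghum,(Klebsiella,(Passer,Tsuga))),Neofelis)),(Corvus,(Homo,((Anopheles,Sinapis),Culex))))); the answer is its 18 terminal taxa in alphabetical order.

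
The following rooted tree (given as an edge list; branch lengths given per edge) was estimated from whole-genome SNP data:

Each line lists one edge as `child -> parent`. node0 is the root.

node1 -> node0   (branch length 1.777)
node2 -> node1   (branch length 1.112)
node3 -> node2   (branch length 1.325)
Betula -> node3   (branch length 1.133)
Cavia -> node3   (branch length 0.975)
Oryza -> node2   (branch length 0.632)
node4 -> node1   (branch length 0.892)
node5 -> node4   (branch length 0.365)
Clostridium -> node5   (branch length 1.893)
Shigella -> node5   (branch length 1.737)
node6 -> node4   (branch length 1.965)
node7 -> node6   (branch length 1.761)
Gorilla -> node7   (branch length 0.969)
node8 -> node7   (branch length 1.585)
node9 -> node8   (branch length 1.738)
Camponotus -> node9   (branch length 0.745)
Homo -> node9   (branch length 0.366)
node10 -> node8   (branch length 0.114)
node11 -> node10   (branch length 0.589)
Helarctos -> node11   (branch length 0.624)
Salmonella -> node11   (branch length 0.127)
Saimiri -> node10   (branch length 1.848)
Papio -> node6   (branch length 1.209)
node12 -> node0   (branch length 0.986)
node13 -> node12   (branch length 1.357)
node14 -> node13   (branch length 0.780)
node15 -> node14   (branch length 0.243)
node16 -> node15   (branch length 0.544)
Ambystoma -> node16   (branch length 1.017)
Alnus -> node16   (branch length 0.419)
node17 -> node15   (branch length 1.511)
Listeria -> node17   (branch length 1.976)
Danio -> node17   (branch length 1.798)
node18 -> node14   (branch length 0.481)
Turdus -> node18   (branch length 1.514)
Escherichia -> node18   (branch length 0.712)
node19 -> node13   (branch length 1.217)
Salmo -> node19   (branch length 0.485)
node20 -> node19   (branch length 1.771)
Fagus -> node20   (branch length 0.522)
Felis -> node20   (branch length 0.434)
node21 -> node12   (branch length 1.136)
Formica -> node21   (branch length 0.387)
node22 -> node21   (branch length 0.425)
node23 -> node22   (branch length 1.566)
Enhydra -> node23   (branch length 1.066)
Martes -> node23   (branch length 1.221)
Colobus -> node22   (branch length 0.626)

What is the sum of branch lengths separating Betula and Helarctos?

The path runs Betula → … → MRCA → … → Helarctos; the MRCA is the node subtending (((Betula,Cavia),Oryza),((Clostridium,Shigella),((Gorilla,((Camponotus,Homo),((Helarctos,Salmonella),Saimiri))),Papio))).
Branch lengths along that path: 1.133 + 1.325 + 1.112 + 0.892 + 1.965 + 1.761 + 1.585 + 0.114 + 0.589 + 0.624 = 11.100.

11.100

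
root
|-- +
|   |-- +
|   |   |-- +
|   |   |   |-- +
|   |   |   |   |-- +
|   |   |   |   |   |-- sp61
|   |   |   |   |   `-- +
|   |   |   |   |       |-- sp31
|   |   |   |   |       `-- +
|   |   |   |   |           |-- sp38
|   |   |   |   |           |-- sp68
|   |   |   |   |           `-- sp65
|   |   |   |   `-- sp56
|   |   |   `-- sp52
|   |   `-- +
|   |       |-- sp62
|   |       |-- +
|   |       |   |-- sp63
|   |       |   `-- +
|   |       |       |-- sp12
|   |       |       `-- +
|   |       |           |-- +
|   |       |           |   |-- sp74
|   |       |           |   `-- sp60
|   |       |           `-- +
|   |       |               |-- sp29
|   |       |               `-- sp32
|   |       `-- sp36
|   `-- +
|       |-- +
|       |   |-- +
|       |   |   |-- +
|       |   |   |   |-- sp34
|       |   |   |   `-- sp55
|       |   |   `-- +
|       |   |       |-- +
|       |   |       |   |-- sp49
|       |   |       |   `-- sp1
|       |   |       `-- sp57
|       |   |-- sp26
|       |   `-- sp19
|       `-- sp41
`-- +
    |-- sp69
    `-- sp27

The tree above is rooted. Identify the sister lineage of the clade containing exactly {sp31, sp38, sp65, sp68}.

sp61

The clade containing exactly {sp31, sp38, sp65, sp68} attaches to the tree at the node subtending (sp61,(sp31,(sp38,sp68,sp65))).
The other lineage descending from that same node — the sister group — is the single tip sp61.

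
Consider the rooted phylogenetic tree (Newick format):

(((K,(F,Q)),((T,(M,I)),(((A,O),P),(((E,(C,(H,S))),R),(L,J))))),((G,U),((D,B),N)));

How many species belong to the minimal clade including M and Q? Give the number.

The MRCA of M and Q is the node subtending ((K,(F,Q)),((T,(M,I)),(((A,O),P),(((E,(C,(H,S))),R),(L,J))))).
That clade contains 16 terminal taxa: A, C, E, F, H, I, J, K, L, M, O, P, Q, R, S, T.

16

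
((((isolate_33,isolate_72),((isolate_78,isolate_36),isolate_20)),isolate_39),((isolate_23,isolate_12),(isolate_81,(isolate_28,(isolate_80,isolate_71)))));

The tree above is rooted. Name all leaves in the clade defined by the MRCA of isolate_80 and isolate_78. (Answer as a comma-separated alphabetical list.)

isolate_12, isolate_20, isolate_23, isolate_28, isolate_33, isolate_36, isolate_39, isolate_71, isolate_72, isolate_78, isolate_80, isolate_81

Tracing isolate_80: it sits inside (isolate_80,isolate_71).
Tracing isolate_78: it sits inside (isolate_78,isolate_36).
The smallest clade enclosing both is the whole tree (their MRCA is the root), so the answer is all 12 tips in alphabetical order.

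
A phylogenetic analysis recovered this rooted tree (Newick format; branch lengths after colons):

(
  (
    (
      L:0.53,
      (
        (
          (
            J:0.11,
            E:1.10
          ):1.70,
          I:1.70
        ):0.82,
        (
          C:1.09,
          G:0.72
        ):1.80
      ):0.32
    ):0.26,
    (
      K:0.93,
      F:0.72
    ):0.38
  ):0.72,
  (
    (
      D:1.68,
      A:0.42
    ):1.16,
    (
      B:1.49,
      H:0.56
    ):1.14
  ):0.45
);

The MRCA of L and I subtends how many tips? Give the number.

The MRCA of L and I is the node subtending (L,(((J,E),I),(C,G))).
That clade contains 6 terminal taxa: C, E, G, I, J, L.

6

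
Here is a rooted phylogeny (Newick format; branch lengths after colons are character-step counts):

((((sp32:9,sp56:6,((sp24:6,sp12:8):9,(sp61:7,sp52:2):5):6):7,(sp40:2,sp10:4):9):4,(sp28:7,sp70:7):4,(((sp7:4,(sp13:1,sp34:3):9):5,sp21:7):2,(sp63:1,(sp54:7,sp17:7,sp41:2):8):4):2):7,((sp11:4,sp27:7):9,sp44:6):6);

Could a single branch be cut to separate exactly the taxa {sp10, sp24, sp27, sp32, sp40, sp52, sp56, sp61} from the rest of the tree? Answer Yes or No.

No

The MRCA of the listed taxa is the root, so the smallest clade containing them is the whole tree.
That clade also contains sp11, sp12, sp13, sp17, sp21, sp28, sp34, sp41, sp44, sp54, sp63, sp7, sp70, which are not in the proposed group, so the group is not monophyletic.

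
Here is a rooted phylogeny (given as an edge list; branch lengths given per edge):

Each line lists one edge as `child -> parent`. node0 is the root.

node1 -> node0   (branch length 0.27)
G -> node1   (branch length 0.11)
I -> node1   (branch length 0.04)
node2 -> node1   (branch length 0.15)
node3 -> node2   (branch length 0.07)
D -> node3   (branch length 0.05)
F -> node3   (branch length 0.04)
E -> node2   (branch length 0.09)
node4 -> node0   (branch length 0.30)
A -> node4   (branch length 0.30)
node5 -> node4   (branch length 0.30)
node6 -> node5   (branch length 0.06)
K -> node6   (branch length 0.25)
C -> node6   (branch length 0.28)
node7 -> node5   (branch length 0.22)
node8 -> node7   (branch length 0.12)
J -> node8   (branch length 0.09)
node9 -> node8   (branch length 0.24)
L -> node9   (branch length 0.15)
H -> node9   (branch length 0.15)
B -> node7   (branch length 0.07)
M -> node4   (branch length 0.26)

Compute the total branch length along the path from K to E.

1.42

The path runs K → … → MRCA → … → E; the MRCA is the root of the tree.
Branch lengths along that path: 0.25 + 0.06 + 0.30 + 0.30 + 0.27 + 0.15 + 0.09 = 1.42.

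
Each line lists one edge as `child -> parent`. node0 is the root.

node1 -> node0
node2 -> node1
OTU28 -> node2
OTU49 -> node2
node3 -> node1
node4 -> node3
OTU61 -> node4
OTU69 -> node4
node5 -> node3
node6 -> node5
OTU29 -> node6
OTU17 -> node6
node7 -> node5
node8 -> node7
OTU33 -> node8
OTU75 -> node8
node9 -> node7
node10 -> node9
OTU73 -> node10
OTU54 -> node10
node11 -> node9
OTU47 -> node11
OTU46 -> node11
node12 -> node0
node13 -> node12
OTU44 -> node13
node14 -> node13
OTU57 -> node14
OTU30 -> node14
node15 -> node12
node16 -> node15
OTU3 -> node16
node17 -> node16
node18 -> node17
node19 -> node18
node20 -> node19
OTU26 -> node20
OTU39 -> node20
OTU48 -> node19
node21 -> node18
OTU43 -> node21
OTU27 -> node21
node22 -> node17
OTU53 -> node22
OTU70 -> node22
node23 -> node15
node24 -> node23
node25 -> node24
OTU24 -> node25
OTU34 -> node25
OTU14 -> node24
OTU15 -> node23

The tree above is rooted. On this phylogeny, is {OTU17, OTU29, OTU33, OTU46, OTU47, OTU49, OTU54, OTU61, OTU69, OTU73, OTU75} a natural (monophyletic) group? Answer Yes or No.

The MRCA of the listed taxa subtends ((OTU28,OTU49),((OTU61,OTU69),((OTU29,OTU17),((OTU33,OTU75),((OTU73,OTU54),(OTU47,OTU46)))))).
That clade also contains OTU28, which is not in the proposed group, so the group is not monophyletic.

No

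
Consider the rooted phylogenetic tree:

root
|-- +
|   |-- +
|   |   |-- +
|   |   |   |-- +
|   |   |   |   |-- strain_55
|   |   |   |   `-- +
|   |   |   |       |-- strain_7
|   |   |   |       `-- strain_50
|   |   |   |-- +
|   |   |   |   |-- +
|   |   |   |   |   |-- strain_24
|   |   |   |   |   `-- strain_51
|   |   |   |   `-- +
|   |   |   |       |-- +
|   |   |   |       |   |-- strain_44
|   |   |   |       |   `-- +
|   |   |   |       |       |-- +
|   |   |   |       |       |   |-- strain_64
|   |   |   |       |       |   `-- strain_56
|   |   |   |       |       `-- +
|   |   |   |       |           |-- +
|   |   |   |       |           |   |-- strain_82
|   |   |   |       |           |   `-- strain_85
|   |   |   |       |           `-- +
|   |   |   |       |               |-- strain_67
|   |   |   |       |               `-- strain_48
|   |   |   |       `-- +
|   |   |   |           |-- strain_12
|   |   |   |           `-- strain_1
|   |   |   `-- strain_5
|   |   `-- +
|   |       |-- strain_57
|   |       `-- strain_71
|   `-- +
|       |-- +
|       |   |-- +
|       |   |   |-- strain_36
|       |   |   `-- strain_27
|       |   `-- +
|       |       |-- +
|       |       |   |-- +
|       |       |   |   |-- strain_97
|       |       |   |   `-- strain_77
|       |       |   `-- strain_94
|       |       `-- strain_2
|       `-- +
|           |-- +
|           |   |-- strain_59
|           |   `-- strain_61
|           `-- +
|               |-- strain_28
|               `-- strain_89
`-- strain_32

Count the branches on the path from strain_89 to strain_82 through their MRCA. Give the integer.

The MRCA of strain_89 and strain_82 is the node subtending ((((strain_55,(strain_7,strain_50)),((strain_24,strain_51),((strain_44,((strain_64,strain_56),((strain_82,strain_85),(strain_67,strain_48)))),(strain_12,strain_1))),strain_5),(strain_57,strain_71)),(((strain_36,strain_27),(((strain_97,strain_77),strain_94),strain_2)),((strain_59,strain_61),(strain_28,strain_89)))).
From strain_89 up to that node: 4 branches. From strain_82 up to the same node: 9 branches. Total: 4 + 9 = 13.

13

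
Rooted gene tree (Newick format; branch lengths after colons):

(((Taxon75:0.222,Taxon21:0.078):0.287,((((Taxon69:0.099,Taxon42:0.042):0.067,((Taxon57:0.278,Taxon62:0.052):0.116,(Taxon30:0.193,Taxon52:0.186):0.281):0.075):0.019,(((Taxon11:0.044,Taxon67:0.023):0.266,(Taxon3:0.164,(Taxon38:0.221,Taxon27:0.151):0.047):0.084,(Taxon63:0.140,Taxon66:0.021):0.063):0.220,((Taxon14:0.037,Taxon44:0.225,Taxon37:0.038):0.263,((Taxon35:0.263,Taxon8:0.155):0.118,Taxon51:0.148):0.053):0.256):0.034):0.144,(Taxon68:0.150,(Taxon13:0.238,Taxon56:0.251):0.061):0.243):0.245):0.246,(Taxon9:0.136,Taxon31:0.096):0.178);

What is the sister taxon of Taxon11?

Taxon11 attaches to the tree at the node subtending (Taxon11,Taxon67).
The other lineage descending from that same node — the sister group — is the single tip Taxon67.

Taxon67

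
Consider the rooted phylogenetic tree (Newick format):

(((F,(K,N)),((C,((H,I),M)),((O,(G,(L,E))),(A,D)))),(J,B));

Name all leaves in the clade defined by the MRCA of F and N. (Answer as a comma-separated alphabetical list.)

F, K, N

Tracing F: it sits inside (F,(K,N)).
Tracing N: it sits inside (K,N).
The smallest clade enclosing both is (F,(K,N)); the answer is its 3 terminal taxa in alphabetical order.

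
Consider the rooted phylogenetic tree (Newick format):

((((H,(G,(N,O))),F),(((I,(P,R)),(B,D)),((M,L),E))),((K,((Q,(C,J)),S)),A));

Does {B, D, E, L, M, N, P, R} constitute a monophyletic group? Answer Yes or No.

No

The MRCA of the listed taxa subtends (((H,(G,(N,O))),F),(((I,(P,R)),(B,D)),((M,L),E))).
That clade also contains F, G, H, I, O, which are not in the proposed group, so the group is not monophyletic.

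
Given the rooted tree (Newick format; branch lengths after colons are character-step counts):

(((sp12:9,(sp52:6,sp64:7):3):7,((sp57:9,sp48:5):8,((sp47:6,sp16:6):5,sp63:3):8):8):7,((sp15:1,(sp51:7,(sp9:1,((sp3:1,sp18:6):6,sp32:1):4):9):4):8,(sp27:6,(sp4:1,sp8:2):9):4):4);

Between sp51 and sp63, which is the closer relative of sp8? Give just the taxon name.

sp51

The MRCA of sp8 and sp51 subtends ((sp15,(sp51,(sp9,((sp3,sp18),sp32)))),(sp27,(sp4,sp8))) (9 taxa).
The MRCA of sp8 and sp63 is the root, subtending the entire tree (17 taxa).
The first is nested inside the second, so sp8 shares a more recent common ancestor with sp51.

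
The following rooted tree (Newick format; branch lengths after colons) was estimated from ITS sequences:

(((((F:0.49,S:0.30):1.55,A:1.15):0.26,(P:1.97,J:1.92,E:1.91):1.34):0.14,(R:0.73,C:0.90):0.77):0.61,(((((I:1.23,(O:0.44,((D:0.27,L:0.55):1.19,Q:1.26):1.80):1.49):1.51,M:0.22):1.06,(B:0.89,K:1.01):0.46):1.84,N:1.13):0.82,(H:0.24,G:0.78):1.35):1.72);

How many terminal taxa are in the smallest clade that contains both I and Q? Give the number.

The MRCA of I and Q is the node subtending (I,(O,((D,L),Q))).
That clade contains 5 terminal taxa: D, I, L, O, Q.

5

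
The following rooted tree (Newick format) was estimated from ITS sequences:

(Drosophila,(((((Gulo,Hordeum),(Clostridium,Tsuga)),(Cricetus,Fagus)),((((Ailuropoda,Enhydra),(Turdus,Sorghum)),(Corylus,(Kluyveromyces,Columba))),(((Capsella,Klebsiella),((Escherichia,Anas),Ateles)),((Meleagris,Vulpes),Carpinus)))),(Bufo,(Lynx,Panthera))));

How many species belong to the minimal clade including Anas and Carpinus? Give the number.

8

The MRCA of Anas and Carpinus is the node subtending (((Capsella,Klebsiella),((Escherichia,Anas),Ateles)),((Meleagris,Vulpes),Carpinus)).
That clade contains 8 terminal taxa: Anas, Ateles, Capsella, Carpinus, Escherichia, Klebsiella, Meleagris, Vulpes.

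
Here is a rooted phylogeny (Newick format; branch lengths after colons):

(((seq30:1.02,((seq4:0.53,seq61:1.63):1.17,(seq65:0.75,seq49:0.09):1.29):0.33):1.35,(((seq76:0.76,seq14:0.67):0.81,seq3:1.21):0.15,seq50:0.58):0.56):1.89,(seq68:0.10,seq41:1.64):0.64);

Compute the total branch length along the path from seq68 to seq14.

4.82

The path runs seq68 → … → MRCA → … → seq14; the MRCA is the root of the tree.
Branch lengths along that path: 0.10 + 0.64 + 1.89 + 0.56 + 0.15 + 0.81 + 0.67 = 4.82.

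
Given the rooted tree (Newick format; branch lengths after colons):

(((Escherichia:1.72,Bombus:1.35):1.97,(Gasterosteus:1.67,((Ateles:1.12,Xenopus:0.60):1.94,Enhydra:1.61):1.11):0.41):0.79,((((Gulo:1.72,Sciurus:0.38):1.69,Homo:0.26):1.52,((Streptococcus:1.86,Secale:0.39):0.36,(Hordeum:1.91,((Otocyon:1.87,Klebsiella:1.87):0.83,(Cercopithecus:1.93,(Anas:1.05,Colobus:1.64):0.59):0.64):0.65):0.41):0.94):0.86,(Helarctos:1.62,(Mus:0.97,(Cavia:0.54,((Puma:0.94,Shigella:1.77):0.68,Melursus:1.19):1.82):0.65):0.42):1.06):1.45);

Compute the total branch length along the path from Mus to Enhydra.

The path runs Mus → … → MRCA → … → Enhydra; the MRCA is the root of the tree.
Branch lengths along that path: 0.97 + 0.42 + 1.06 + 1.45 + 0.79 + 0.41 + 1.11 + 1.61 = 7.82.

7.82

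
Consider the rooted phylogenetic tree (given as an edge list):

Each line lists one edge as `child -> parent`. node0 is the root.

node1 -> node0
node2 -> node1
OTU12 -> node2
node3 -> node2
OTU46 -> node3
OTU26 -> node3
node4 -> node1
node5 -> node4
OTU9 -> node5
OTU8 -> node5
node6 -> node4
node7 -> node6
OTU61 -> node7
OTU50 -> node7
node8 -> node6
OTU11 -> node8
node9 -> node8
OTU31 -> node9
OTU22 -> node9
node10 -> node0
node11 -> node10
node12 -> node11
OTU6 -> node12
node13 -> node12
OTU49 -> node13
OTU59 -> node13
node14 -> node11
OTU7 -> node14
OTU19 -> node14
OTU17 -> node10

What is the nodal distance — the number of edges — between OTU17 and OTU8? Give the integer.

The MRCA of OTU17 and OTU8 is the root of the tree.
From OTU17 up to that node: 2 branches. From OTU8 up to the same node: 4 branches. Total: 2 + 4 = 6.

6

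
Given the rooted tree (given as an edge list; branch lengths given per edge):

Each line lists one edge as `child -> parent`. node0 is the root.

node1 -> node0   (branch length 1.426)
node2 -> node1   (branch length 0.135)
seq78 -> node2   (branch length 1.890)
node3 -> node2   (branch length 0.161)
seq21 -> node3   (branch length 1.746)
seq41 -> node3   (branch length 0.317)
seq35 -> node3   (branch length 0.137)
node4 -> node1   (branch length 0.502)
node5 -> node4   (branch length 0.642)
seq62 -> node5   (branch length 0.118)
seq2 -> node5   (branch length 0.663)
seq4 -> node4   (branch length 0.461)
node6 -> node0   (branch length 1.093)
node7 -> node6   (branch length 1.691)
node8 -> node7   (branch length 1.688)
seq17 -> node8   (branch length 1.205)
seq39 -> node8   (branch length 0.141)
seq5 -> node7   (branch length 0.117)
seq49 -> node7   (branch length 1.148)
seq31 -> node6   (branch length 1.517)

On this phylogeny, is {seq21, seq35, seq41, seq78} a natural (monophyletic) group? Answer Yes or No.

The most recent common ancestor of these taxa subtends (seq78,(seq21,seq41,seq35)).
That clade has exactly 4 tips — every listed taxon and nothing else — so the group is monophyletic.

Yes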